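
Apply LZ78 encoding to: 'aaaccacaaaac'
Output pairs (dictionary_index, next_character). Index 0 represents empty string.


LZ78 encoding steps:
Dictionary: {0: ''}
Step 1: w='' (idx 0), next='a' -> output (0, 'a'), add 'a' as idx 1
Step 2: w='a' (idx 1), next='a' -> output (1, 'a'), add 'aa' as idx 2
Step 3: w='' (idx 0), next='c' -> output (0, 'c'), add 'c' as idx 3
Step 4: w='c' (idx 3), next='a' -> output (3, 'a'), add 'ca' as idx 4
Step 5: w='ca' (idx 4), next='a' -> output (4, 'a'), add 'caa' as idx 5
Step 6: w='aa' (idx 2), next='c' -> output (2, 'c'), add 'aac' as idx 6


Encoded: [(0, 'a'), (1, 'a'), (0, 'c'), (3, 'a'), (4, 'a'), (2, 'c')]


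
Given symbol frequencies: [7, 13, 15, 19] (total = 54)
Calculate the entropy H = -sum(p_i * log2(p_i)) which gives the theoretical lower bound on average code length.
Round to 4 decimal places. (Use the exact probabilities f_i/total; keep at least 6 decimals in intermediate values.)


Per-symbol terms -p_i * log2(p_i) with p_i = f_i/54:
  p = 7/54 = 0.129630: log2(p) = -2.947533, -p*log2(p) = 0.382088
  p = 13/54 = 0.240741: log2(p) = -2.054448, -p*log2(p) = 0.494589
  p = 15/54 = 0.277778: log2(p) = -1.847997, -p*log2(p) = 0.513332
  p = 19/54 = 0.351852: log2(p) = -1.506960, -p*log2(p) = 0.530227
H = 0.382088 + 0.494589 + 0.513332 + 0.530227 = 1.920236

H = 1.9202 bits/symbol


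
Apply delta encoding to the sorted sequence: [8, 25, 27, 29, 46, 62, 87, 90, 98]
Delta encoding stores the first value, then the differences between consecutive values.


First value: 8
Deltas:
  25 - 8 = 17
  27 - 25 = 2
  29 - 27 = 2
  46 - 29 = 17
  62 - 46 = 16
  87 - 62 = 25
  90 - 87 = 3
  98 - 90 = 8


Delta encoded: [8, 17, 2, 2, 17, 16, 25, 3, 8]


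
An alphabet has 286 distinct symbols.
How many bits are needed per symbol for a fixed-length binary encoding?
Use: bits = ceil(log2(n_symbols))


log2(286) = 8.1599
Bracket: 2^8 = 256 < 286 <= 2^9 = 512
So ceil(log2(286)) = 9

bits = ceil(log2(286)) = ceil(8.1599) = 9 bits


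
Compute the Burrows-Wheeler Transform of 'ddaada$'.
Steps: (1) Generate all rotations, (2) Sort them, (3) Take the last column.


Rotations (sorted):
  0: $ddaada -> last char: a
  1: a$ddaad -> last char: d
  2: aada$dd -> last char: d
  3: ada$dda -> last char: a
  4: da$ddaa -> last char: a
  5: daada$d -> last char: d
  6: ddaada$ -> last char: $


BWT = addaad$


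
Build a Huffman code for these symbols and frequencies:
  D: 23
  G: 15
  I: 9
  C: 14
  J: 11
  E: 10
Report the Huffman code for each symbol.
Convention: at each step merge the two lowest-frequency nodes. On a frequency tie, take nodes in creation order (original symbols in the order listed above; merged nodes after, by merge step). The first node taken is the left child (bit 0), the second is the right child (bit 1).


Huffman tree construction:
Step 1: Merge I(9) + E(10) = 19
Step 2: Merge J(11) + C(14) = 25
Step 3: Merge G(15) + (I+E)(19) = 34
Step 4: Merge D(23) + (J+C)(25) = 48
Step 5: Merge (G+(I+E))(34) + (D+(J+C))(48) = 82
Read each symbol's code off the tree from the root (left child = 0, right child = 1).

Codes:
  D: 10 (length 2)
  G: 00 (length 2)
  I: 010 (length 3)
  C: 111 (length 3)
  J: 110 (length 3)
  E: 011 (length 3)
Average code length: 208/82 = 2.5366 bits/symbol


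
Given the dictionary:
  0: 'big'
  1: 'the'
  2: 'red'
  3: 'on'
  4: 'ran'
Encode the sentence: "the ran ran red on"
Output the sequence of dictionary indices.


Look up each word in the dictionary:
  'the' -> 1
  'ran' -> 4
  'ran' -> 4
  'red' -> 2
  'on' -> 3

Encoded: [1, 4, 4, 2, 3]


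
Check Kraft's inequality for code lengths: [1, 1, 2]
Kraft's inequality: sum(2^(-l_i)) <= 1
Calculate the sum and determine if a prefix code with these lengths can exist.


Sum = 2^(-1) + 2^(-1) + 2^(-2)
    = 0.5 + 0.5 + 0.25
    = 5/4 = 1.25
Since 1.25 > 1, Kraft's inequality is NOT satisfied.
A prefix code with these lengths CANNOT exist.

Kraft sum = 1.25. Not satisfied.


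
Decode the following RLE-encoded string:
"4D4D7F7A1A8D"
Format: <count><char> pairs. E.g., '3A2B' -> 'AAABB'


Expanding each <count><char> pair:
  4D -> 'DDDD'
  4D -> 'DDDD'
  7F -> 'FFFFFFF'
  7A -> 'AAAAAAA'
  1A -> 'A'
  8D -> 'DDDDDDDD'

Decoded = DDDDDDDDFFFFFFFAAAAAAAADDDDDDDD


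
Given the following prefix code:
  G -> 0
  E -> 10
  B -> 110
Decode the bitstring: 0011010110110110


Decoding step by step:
Bits 0 -> G
Bits 0 -> G
Bits 110 -> B
Bits 10 -> E
Bits 110 -> B
Bits 110 -> B
Bits 110 -> B


Decoded message: GGBEBBB


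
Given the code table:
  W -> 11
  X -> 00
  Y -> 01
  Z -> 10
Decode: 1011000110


Decoding:
10 -> Z
11 -> W
00 -> X
01 -> Y
10 -> Z


Result: ZWXYZ


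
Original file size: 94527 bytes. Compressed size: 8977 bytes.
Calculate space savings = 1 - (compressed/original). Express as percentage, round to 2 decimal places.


ratio = compressed/original = 8977/94527 = 0.094968
savings = 1 - ratio = 1 - 0.094968 = 0.905032
as a percentage: 0.905032 * 100 = 90.5%

Space savings = 1 - 8977/94527 = 90.5%


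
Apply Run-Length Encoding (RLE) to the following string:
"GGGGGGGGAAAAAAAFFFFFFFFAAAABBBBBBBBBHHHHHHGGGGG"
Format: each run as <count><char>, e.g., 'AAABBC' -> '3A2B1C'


Scanning runs left to right:
  i=0: run of 'G' x 8 -> '8G'
  i=8: run of 'A' x 7 -> '7A'
  i=15: run of 'F' x 8 -> '8F'
  i=23: run of 'A' x 4 -> '4A'
  i=27: run of 'B' x 9 -> '9B'
  i=36: run of 'H' x 6 -> '6H'
  i=42: run of 'G' x 5 -> '5G'

RLE = 8G7A8F4A9B6H5G


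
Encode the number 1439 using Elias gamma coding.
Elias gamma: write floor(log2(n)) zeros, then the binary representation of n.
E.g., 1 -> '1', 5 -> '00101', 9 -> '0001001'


num_bits = floor(log2(1439)) + 1 = 11
leading_zeros = num_bits - 1 = 10
binary(1439) = 10110011111

Elias gamma(1439) = '0000000000' + '10110011111' = 000000000010110011111 (21 bits)


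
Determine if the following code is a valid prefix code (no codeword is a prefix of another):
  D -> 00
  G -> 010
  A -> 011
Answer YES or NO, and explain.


Checking each pair (does one codeword prefix another?):
  D='00' vs G='010': no prefix
  D='00' vs A='011': no prefix
  G='010' vs D='00': no prefix
  G='010' vs A='011': no prefix
  A='011' vs D='00': no prefix
  A='011' vs G='010': no prefix
No violation found over all pairs.

YES -- this is a valid prefix code. No codeword is a prefix of any other codeword.


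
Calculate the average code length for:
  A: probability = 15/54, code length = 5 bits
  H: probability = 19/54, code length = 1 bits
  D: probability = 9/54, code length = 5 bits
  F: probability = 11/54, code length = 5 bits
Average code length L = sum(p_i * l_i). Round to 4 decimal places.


Weighted contributions p_i * l_i:
  A: (15/54) * 5 = 75/54
  H: (19/54) * 1 = 19/54
  D: (9/54) * 5 = 45/54
  F: (11/54) * 5 = 55/54
Sum = (75 + 19 + 45 + 55)/54 = 194/54

L = 194/54 = 3.5926 bits/symbol


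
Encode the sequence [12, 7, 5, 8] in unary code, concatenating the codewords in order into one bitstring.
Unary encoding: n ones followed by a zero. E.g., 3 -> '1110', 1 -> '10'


Encode each number as n ones followed by a terminating 0:
  12 -> 1111111111110 (13 bits)
  7 -> 11111110 (8 bits)
  5 -> 111110 (6 bits)
  8 -> 111111110 (9 bits)
Total length = 13 + 8 + 6 + 9 = 36 bits.

Unary([12, 7, 5, 8]) = 111111111111011111110111110111111110 (36 bits)


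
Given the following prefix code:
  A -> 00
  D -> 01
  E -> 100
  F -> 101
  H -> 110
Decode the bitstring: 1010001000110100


Decoding step by step:
Bits 101 -> F
Bits 00 -> A
Bits 01 -> D
Bits 00 -> A
Bits 01 -> D
Bits 101 -> F
Bits 00 -> A


Decoded message: FADADFA


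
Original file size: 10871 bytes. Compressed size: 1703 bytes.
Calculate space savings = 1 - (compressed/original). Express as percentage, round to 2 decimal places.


ratio = compressed/original = 1703/10871 = 0.156655
savings = 1 - ratio = 1 - 0.156655 = 0.843345
as a percentage: 0.843345 * 100 = 84.33%

Space savings = 1 - 1703/10871 = 84.33%


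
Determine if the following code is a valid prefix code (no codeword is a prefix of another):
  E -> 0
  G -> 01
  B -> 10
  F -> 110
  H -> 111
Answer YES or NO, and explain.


Checking each pair (does one codeword prefix another?):
  E='0' vs G='01': prefix -- VIOLATION

NO -- this is NOT a valid prefix code. E (0) is a prefix of G (01).


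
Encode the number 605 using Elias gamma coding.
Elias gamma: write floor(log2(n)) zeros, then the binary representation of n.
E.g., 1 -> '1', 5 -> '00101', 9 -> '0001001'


num_bits = floor(log2(605)) + 1 = 10
leading_zeros = num_bits - 1 = 9
binary(605) = 1001011101

Elias gamma(605) = '000000000' + '1001011101' = 0000000001001011101 (19 bits)


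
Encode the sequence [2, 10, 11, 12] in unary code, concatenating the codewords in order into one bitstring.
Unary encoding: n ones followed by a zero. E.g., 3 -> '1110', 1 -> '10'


Encode each number as n ones followed by a terminating 0:
  2 -> 110 (3 bits)
  10 -> 11111111110 (11 bits)
  11 -> 111111111110 (12 bits)
  12 -> 1111111111110 (13 bits)
Total length = 3 + 11 + 12 + 13 = 39 bits.

Unary([2, 10, 11, 12]) = 110111111111101111111111101111111111110 (39 bits)


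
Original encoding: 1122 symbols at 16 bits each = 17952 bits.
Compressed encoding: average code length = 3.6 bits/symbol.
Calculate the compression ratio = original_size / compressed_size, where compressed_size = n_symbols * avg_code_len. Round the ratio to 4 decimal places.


original_size = n_symbols * orig_bits = 1122 * 16 = 17952 bits
compressed_size = n_symbols * avg_code_len = 1122 * 3.6 = 4039.2 bits
ratio = original_size / compressed_size = 17952 / 4039.2 = 4.4444

Compression ratio = 4.4444


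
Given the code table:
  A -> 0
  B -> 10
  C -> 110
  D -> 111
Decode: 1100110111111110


Decoding:
110 -> C
0 -> A
110 -> C
111 -> D
111 -> D
110 -> C


Result: CACDDC


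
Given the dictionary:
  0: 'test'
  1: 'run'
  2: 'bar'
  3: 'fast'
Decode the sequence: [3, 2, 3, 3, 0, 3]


Look up each index in the dictionary:
  3 -> 'fast'
  2 -> 'bar'
  3 -> 'fast'
  3 -> 'fast'
  0 -> 'test'
  3 -> 'fast'

Decoded: "fast bar fast fast test fast"


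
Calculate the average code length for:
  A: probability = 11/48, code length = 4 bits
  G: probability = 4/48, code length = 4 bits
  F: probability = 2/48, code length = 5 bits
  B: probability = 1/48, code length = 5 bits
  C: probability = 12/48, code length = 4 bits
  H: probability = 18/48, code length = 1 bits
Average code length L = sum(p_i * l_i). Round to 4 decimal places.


Weighted contributions p_i * l_i:
  A: (11/48) * 4 = 44/48
  G: (4/48) * 4 = 16/48
  F: (2/48) * 5 = 10/48
  B: (1/48) * 5 = 5/48
  C: (12/48) * 4 = 48/48
  H: (18/48) * 1 = 18/48
Sum = (44 + 16 + 10 + 5 + 48 + 18)/48 = 141/48

L = 141/48 = 2.9375 bits/symbol


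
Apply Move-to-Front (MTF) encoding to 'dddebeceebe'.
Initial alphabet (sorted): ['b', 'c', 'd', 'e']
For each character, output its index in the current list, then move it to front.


MTF encoding:
'd': index 2 in ['b', 'c', 'd', 'e'] -> ['d', 'b', 'c', 'e']
'd': index 0 in ['d', 'b', 'c', 'e'] -> ['d', 'b', 'c', 'e']
'd': index 0 in ['d', 'b', 'c', 'e'] -> ['d', 'b', 'c', 'e']
'e': index 3 in ['d', 'b', 'c', 'e'] -> ['e', 'd', 'b', 'c']
'b': index 2 in ['e', 'd', 'b', 'c'] -> ['b', 'e', 'd', 'c']
'e': index 1 in ['b', 'e', 'd', 'c'] -> ['e', 'b', 'd', 'c']
'c': index 3 in ['e', 'b', 'd', 'c'] -> ['c', 'e', 'b', 'd']
'e': index 1 in ['c', 'e', 'b', 'd'] -> ['e', 'c', 'b', 'd']
'e': index 0 in ['e', 'c', 'b', 'd'] -> ['e', 'c', 'b', 'd']
'b': index 2 in ['e', 'c', 'b', 'd'] -> ['b', 'e', 'c', 'd']
'e': index 1 in ['b', 'e', 'c', 'd'] -> ['e', 'b', 'c', 'd']


Output: [2, 0, 0, 3, 2, 1, 3, 1, 0, 2, 1]


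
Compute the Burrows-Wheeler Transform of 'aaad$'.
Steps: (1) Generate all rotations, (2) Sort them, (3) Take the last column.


Rotations (sorted):
  0: $aaad -> last char: d
  1: aaad$ -> last char: $
  2: aad$a -> last char: a
  3: ad$aa -> last char: a
  4: d$aaa -> last char: a


BWT = d$aaa


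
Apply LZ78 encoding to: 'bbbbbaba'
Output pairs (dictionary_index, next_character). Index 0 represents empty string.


LZ78 encoding steps:
Dictionary: {0: ''}
Step 1: w='' (idx 0), next='b' -> output (0, 'b'), add 'b' as idx 1
Step 2: w='b' (idx 1), next='b' -> output (1, 'b'), add 'bb' as idx 2
Step 3: w='bb' (idx 2), next='a' -> output (2, 'a'), add 'bba' as idx 3
Step 4: w='b' (idx 1), next='a' -> output (1, 'a'), add 'ba' as idx 4


Encoded: [(0, 'b'), (1, 'b'), (2, 'a'), (1, 'a')]


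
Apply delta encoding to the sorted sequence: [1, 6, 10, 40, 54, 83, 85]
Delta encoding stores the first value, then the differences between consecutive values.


First value: 1
Deltas:
  6 - 1 = 5
  10 - 6 = 4
  40 - 10 = 30
  54 - 40 = 14
  83 - 54 = 29
  85 - 83 = 2


Delta encoded: [1, 5, 4, 30, 14, 29, 2]


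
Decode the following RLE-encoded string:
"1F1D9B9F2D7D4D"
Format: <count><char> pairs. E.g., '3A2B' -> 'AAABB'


Expanding each <count><char> pair:
  1F -> 'F'
  1D -> 'D'
  9B -> 'BBBBBBBBB'
  9F -> 'FFFFFFFFF'
  2D -> 'DD'
  7D -> 'DDDDDDD'
  4D -> 'DDDD'

Decoded = FDBBBBBBBBBFFFFFFFFFDDDDDDDDDDDDD


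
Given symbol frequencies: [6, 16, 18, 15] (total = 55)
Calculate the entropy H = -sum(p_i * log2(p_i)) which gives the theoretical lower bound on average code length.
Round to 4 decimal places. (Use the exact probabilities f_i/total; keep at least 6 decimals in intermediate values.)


Per-symbol terms -p_i * log2(p_i) with p_i = f_i/55:
  p = 6/55 = 0.109091: log2(p) = -3.196397, -p*log2(p) = 0.348698
  p = 16/55 = 0.290909: log2(p) = -1.781360, -p*log2(p) = 0.518214
  p = 18/55 = 0.327273: log2(p) = -1.611435, -p*log2(p) = 0.527379
  p = 15/55 = 0.272727: log2(p) = -1.874469, -p*log2(p) = 0.511219
H = 0.348698 + 0.518214 + 0.527379 + 0.511219 = 1.905510

H = 1.9055 bits/symbol


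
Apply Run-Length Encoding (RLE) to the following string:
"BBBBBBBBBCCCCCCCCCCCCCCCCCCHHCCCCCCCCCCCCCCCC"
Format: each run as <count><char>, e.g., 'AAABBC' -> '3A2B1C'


Scanning runs left to right:
  i=0: run of 'B' x 9 -> '9B'
  i=9: run of 'C' x 18 -> '18C'
  i=27: run of 'H' x 2 -> '2H'
  i=29: run of 'C' x 16 -> '16C'

RLE = 9B18C2H16C


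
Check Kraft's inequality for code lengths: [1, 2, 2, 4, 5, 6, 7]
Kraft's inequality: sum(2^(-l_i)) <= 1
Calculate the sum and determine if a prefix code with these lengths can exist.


Sum = 2^(-1) + 2^(-2) + 2^(-2) + 2^(-4) + 2^(-5) + 2^(-6) + 2^(-7)
    = 0.5 + 0.25 + 0.25 + 0.0625 + 0.03125 + 0.015625 + 0.0078125
    = 143/128 = 1.1171875
Since 1.1171875 > 1, Kraft's inequality is NOT satisfied.
A prefix code with these lengths CANNOT exist.

Kraft sum = 1.1171875. Not satisfied.


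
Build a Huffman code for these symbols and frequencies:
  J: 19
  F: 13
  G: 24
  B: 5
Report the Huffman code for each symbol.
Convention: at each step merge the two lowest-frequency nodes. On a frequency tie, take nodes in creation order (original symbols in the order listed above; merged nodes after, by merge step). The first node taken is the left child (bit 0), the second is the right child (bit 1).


Huffman tree construction:
Step 1: Merge B(5) + F(13) = 18
Step 2: Merge (B+F)(18) + J(19) = 37
Step 3: Merge G(24) + ((B+F)+J)(37) = 61
Read each symbol's code off the tree from the root (left child = 0, right child = 1).

Codes:
  J: 11 (length 2)
  F: 101 (length 3)
  G: 0 (length 1)
  B: 100 (length 3)
Average code length: 116/61 = 1.9016 bits/symbol


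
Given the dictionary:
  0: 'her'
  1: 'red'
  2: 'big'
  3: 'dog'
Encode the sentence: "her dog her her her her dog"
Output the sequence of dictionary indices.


Look up each word in the dictionary:
  'her' -> 0
  'dog' -> 3
  'her' -> 0
  'her' -> 0
  'her' -> 0
  'her' -> 0
  'dog' -> 3

Encoded: [0, 3, 0, 0, 0, 0, 3]


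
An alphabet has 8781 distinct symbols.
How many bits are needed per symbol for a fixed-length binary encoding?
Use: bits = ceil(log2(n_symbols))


log2(8781) = 13.1002
Bracket: 2^13 = 8192 < 8781 <= 2^14 = 16384
So ceil(log2(8781)) = 14

bits = ceil(log2(8781)) = ceil(13.1002) = 14 bits


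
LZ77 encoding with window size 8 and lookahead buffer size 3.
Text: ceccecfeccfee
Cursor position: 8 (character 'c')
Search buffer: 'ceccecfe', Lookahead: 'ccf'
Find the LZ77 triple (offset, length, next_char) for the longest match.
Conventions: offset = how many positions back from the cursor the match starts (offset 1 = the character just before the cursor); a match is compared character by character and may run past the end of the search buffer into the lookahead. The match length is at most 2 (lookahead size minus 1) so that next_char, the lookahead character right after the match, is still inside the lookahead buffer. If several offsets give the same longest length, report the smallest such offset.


Try each offset into the search buffer:
  offset=1 (pos 7, char 'e'): match length 0
  offset=2 (pos 6, char 'f'): match length 0
  offset=3 (pos 5, char 'c'): match length 1
  offset=4 (pos 4, char 'e'): match length 0
  offset=5 (pos 3, char 'c'): match length 1
  offset=6 (pos 2, char 'c'): match length 2
  offset=7 (pos 1, char 'e'): match length 0
  offset=8 (pos 0, char 'c'): match length 1
Longest match has length 2 at offset 6.
next_char = character at position 8 + 2 = 10 -> 'f'

Best match: offset=6, length=2 (matching 'cc' starting at position 2)
LZ77 triple: (6, 2, 'f')


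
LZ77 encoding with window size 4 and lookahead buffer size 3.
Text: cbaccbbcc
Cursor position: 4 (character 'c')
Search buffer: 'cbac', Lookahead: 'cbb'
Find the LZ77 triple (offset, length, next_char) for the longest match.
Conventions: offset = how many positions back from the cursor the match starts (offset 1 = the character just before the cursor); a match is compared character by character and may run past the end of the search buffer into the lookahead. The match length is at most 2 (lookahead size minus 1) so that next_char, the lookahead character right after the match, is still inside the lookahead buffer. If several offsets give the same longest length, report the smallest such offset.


Try each offset into the search buffer:
  offset=1 (pos 3, char 'c'): match length 1
  offset=2 (pos 2, char 'a'): match length 0
  offset=3 (pos 1, char 'b'): match length 0
  offset=4 (pos 0, char 'c'): match length 2
Longest match has length 2 at offset 4.
next_char = character at position 4 + 2 = 6 -> 'b'

Best match: offset=4, length=2 (matching 'cb' starting at position 0)
LZ77 triple: (4, 2, 'b')


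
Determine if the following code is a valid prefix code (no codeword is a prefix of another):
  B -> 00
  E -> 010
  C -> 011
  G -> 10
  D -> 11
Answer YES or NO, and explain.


Checking each pair (does one codeword prefix another?):
  B='00' vs E='010': no prefix
  B='00' vs C='011': no prefix
  B='00' vs G='10': no prefix
  B='00' vs D='11': no prefix
  E='010' vs B='00': no prefix
  E='010' vs C='011': no prefix
  E='010' vs G='10': no prefix
  E='010' vs D='11': no prefix
  C='011' vs B='00': no prefix
  C='011' vs E='010': no prefix
  C='011' vs G='10': no prefix
  C='011' vs D='11': no prefix
  G='10' vs B='00': no prefix
  G='10' vs E='010': no prefix
  G='10' vs C='011': no prefix
  G='10' vs D='11': no prefix
  D='11' vs B='00': no prefix
  D='11' vs E='010': no prefix
  D='11' vs C='011': no prefix
  D='11' vs G='10': no prefix
No violation found over all pairs.

YES -- this is a valid prefix code. No codeword is a prefix of any other codeword.


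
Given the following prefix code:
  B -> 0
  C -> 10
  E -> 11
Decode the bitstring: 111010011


Decoding step by step:
Bits 11 -> E
Bits 10 -> C
Bits 10 -> C
Bits 0 -> B
Bits 11 -> E


Decoded message: ECCBE


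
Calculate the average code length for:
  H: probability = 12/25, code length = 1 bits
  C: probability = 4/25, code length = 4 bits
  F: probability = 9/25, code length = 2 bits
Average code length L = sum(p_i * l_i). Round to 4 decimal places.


Weighted contributions p_i * l_i:
  H: (12/25) * 1 = 12/25
  C: (4/25) * 4 = 16/25
  F: (9/25) * 2 = 18/25
Sum = (12 + 16 + 18)/25 = 46/25

L = 46/25 = 1.8400 bits/symbol


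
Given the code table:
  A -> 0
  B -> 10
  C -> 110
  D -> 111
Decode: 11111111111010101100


Decoding:
111 -> D
111 -> D
111 -> D
110 -> C
10 -> B
10 -> B
110 -> C
0 -> A


Result: DDDCBBCA


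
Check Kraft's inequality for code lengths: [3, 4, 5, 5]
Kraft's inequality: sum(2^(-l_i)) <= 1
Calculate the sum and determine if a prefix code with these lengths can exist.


Sum = 2^(-3) + 2^(-4) + 2^(-5) + 2^(-5)
    = 0.125 + 0.0625 + 0.03125 + 0.03125
    = 8/32 = 0.25
Since 0.25 <= 1, Kraft's inequality IS satisfied.
A prefix code with these lengths CAN exist.

Kraft sum = 0.25. Satisfied.


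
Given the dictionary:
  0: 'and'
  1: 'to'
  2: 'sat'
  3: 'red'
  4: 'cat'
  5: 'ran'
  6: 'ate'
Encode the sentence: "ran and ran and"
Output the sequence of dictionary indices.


Look up each word in the dictionary:
  'ran' -> 5
  'and' -> 0
  'ran' -> 5
  'and' -> 0

Encoded: [5, 0, 5, 0]


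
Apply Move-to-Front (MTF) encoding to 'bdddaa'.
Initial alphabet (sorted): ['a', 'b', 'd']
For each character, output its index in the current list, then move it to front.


MTF encoding:
'b': index 1 in ['a', 'b', 'd'] -> ['b', 'a', 'd']
'd': index 2 in ['b', 'a', 'd'] -> ['d', 'b', 'a']
'd': index 0 in ['d', 'b', 'a'] -> ['d', 'b', 'a']
'd': index 0 in ['d', 'b', 'a'] -> ['d', 'b', 'a']
'a': index 2 in ['d', 'b', 'a'] -> ['a', 'd', 'b']
'a': index 0 in ['a', 'd', 'b'] -> ['a', 'd', 'b']


Output: [1, 2, 0, 0, 2, 0]


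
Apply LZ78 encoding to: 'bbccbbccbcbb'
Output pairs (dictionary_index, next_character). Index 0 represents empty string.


LZ78 encoding steps:
Dictionary: {0: ''}
Step 1: w='' (idx 0), next='b' -> output (0, 'b'), add 'b' as idx 1
Step 2: w='b' (idx 1), next='c' -> output (1, 'c'), add 'bc' as idx 2
Step 3: w='' (idx 0), next='c' -> output (0, 'c'), add 'c' as idx 3
Step 4: w='b' (idx 1), next='b' -> output (1, 'b'), add 'bb' as idx 4
Step 5: w='c' (idx 3), next='c' -> output (3, 'c'), add 'cc' as idx 5
Step 6: w='bc' (idx 2), next='b' -> output (2, 'b'), add 'bcb' as idx 6
Step 7: w='b' (idx 1), end of input -> output (1, '')


Encoded: [(0, 'b'), (1, 'c'), (0, 'c'), (1, 'b'), (3, 'c'), (2, 'b'), (1, '')]


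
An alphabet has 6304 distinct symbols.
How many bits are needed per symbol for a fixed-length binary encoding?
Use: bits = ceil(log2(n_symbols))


log2(6304) = 12.6221
Bracket: 2^12 = 4096 < 6304 <= 2^13 = 8192
So ceil(log2(6304)) = 13

bits = ceil(log2(6304)) = ceil(12.6221) = 13 bits


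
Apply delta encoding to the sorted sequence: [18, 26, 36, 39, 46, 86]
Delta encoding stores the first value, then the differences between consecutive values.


First value: 18
Deltas:
  26 - 18 = 8
  36 - 26 = 10
  39 - 36 = 3
  46 - 39 = 7
  86 - 46 = 40


Delta encoded: [18, 8, 10, 3, 7, 40]


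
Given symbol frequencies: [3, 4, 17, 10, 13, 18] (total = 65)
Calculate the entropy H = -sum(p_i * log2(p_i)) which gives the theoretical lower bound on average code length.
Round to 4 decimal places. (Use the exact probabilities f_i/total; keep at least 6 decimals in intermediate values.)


Per-symbol terms -p_i * log2(p_i) with p_i = f_i/65:
  p = 3/65 = 0.046154: log2(p) = -4.437405, -p*log2(p) = 0.204803
  p = 4/65 = 0.061538: log2(p) = -4.022368, -p*log2(p) = 0.247530
  p = 17/65 = 0.261538: log2(p) = -1.934905, -p*log2(p) = 0.506052
  p = 10/65 = 0.153846: log2(p) = -2.700440, -p*log2(p) = 0.415452
  p = 13/65 = 0.200000: log2(p) = -2.321928, -p*log2(p) = 0.464386
  p = 18/65 = 0.276923: log2(p) = -1.852443, -p*log2(p) = 0.512984
H = 0.204803 + 0.247530 + 0.506052 + 0.415452 + 0.464386 + 0.512984 = 2.351207

H = 2.3512 bits/symbol


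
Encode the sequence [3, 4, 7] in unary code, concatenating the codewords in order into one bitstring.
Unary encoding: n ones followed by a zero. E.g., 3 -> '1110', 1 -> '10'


Encode each number as n ones followed by a terminating 0:
  3 -> 1110 (4 bits)
  4 -> 11110 (5 bits)
  7 -> 11111110 (8 bits)
Total length = 4 + 5 + 8 = 17 bits.

Unary([3, 4, 7]) = 11101111011111110 (17 bits)


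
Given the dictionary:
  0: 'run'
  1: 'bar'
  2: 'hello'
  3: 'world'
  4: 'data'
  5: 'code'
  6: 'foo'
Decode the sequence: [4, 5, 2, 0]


Look up each index in the dictionary:
  4 -> 'data'
  5 -> 'code'
  2 -> 'hello'
  0 -> 'run'

Decoded: "data code hello run"


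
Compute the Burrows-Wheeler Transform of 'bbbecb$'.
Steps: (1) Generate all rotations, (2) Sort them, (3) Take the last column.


Rotations (sorted):
  0: $bbbecb -> last char: b
  1: b$bbbec -> last char: c
  2: bbbecb$ -> last char: $
  3: bbecb$b -> last char: b
  4: becb$bb -> last char: b
  5: cb$bbbe -> last char: e
  6: ecb$bbb -> last char: b


BWT = bc$bbeb


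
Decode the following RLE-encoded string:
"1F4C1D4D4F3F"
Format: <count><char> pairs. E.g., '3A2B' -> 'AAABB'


Expanding each <count><char> pair:
  1F -> 'F'
  4C -> 'CCCC'
  1D -> 'D'
  4D -> 'DDDD'
  4F -> 'FFFF'
  3F -> 'FFF'

Decoded = FCCCCDDDDDFFFFFFF


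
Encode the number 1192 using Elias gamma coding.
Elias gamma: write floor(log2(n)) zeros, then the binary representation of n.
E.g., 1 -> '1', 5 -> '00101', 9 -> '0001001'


num_bits = floor(log2(1192)) + 1 = 11
leading_zeros = num_bits - 1 = 10
binary(1192) = 10010101000

Elias gamma(1192) = '0000000000' + '10010101000' = 000000000010010101000 (21 bits)


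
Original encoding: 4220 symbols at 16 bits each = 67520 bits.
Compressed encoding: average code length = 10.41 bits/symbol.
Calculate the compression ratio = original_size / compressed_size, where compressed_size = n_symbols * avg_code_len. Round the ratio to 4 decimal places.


original_size = n_symbols * orig_bits = 4220 * 16 = 67520 bits
compressed_size = n_symbols * avg_code_len = 4220 * 10.41 = 43930.2 bits
ratio = original_size / compressed_size = 67520 / 43930.2 = 1.537

Compression ratio = 1.537


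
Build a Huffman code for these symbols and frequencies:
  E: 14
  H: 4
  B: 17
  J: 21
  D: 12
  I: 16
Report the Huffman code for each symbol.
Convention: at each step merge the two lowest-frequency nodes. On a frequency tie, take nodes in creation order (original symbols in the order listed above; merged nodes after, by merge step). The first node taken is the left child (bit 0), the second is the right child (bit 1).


Huffman tree construction:
Step 1: Merge H(4) + D(12) = 16
Step 2: Merge E(14) + I(16) = 30
Step 3: Merge (H+D)(16) + B(17) = 33
Step 4: Merge J(21) + (E+I)(30) = 51
Step 5: Merge ((H+D)+B)(33) + (J+(E+I))(51) = 84
Read each symbol's code off the tree from the root (left child = 0, right child = 1).

Codes:
  E: 110 (length 3)
  H: 000 (length 3)
  B: 01 (length 2)
  J: 10 (length 2)
  D: 001 (length 3)
  I: 111 (length 3)
Average code length: 214/84 = 2.5476 bits/symbol


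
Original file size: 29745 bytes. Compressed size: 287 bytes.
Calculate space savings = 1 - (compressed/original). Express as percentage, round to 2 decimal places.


ratio = compressed/original = 287/29745 = 0.009649
savings = 1 - ratio = 1 - 0.009649 = 0.990351
as a percentage: 0.990351 * 100 = 99.04%

Space savings = 1 - 287/29745 = 99.04%


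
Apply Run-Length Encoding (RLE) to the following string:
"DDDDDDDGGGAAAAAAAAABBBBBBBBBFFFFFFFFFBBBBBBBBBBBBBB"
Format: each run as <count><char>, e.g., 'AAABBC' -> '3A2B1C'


Scanning runs left to right:
  i=0: run of 'D' x 7 -> '7D'
  i=7: run of 'G' x 3 -> '3G'
  i=10: run of 'A' x 9 -> '9A'
  i=19: run of 'B' x 9 -> '9B'
  i=28: run of 'F' x 9 -> '9F'
  i=37: run of 'B' x 14 -> '14B'

RLE = 7D3G9A9B9F14B


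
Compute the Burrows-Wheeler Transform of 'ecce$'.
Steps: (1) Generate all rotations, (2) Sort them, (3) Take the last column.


Rotations (sorted):
  0: $ecce -> last char: e
  1: cce$e -> last char: e
  2: ce$ec -> last char: c
  3: e$ecc -> last char: c
  4: ecce$ -> last char: $


BWT = eecc$


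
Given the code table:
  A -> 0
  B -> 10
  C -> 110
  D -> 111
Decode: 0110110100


Decoding:
0 -> A
110 -> C
110 -> C
10 -> B
0 -> A


Result: ACCBA


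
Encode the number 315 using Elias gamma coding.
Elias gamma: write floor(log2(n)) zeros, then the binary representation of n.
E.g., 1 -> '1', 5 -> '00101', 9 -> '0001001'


num_bits = floor(log2(315)) + 1 = 9
leading_zeros = num_bits - 1 = 8
binary(315) = 100111011

Elias gamma(315) = '00000000' + '100111011' = 00000000100111011 (17 bits)


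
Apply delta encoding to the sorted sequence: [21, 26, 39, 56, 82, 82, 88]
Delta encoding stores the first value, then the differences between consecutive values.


First value: 21
Deltas:
  26 - 21 = 5
  39 - 26 = 13
  56 - 39 = 17
  82 - 56 = 26
  82 - 82 = 0
  88 - 82 = 6


Delta encoded: [21, 5, 13, 17, 26, 0, 6]


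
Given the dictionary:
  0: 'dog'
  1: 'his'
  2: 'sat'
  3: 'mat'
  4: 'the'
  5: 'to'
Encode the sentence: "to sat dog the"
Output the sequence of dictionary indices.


Look up each word in the dictionary:
  'to' -> 5
  'sat' -> 2
  'dog' -> 0
  'the' -> 4

Encoded: [5, 2, 0, 4]


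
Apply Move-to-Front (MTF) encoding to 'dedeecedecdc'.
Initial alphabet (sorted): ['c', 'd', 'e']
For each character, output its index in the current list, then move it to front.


MTF encoding:
'd': index 1 in ['c', 'd', 'e'] -> ['d', 'c', 'e']
'e': index 2 in ['d', 'c', 'e'] -> ['e', 'd', 'c']
'd': index 1 in ['e', 'd', 'c'] -> ['d', 'e', 'c']
'e': index 1 in ['d', 'e', 'c'] -> ['e', 'd', 'c']
'e': index 0 in ['e', 'd', 'c'] -> ['e', 'd', 'c']
'c': index 2 in ['e', 'd', 'c'] -> ['c', 'e', 'd']
'e': index 1 in ['c', 'e', 'd'] -> ['e', 'c', 'd']
'd': index 2 in ['e', 'c', 'd'] -> ['d', 'e', 'c']
'e': index 1 in ['d', 'e', 'c'] -> ['e', 'd', 'c']
'c': index 2 in ['e', 'd', 'c'] -> ['c', 'e', 'd']
'd': index 2 in ['c', 'e', 'd'] -> ['d', 'c', 'e']
'c': index 1 in ['d', 'c', 'e'] -> ['c', 'd', 'e']


Output: [1, 2, 1, 1, 0, 2, 1, 2, 1, 2, 2, 1]


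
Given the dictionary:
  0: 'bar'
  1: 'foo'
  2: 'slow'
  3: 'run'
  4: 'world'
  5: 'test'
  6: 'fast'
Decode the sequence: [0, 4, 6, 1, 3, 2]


Look up each index in the dictionary:
  0 -> 'bar'
  4 -> 'world'
  6 -> 'fast'
  1 -> 'foo'
  3 -> 'run'
  2 -> 'slow'

Decoded: "bar world fast foo run slow"


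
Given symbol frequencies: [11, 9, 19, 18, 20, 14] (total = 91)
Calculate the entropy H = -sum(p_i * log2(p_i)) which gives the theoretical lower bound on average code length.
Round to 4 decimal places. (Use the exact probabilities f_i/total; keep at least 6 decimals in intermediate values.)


Per-symbol terms -p_i * log2(p_i) with p_i = f_i/91:
  p = 11/91 = 0.120879: log2(p) = -3.048363, -p*log2(p) = 0.368483
  p = 9/91 = 0.098901: log2(p) = -3.337870, -p*log2(p) = 0.330119
  p = 19/91 = 0.208791: log2(p) = -2.259867, -p*log2(p) = 0.471840
  p = 18/91 = 0.197802: log2(p) = -2.337870, -p*log2(p) = 0.462436
  p = 20/91 = 0.219780: log2(p) = -2.185867, -p*log2(p) = 0.480410
  p = 14/91 = 0.153846: log2(p) = -2.700440, -p*log2(p) = 0.415452
H = 0.368483 + 0.330119 + 0.471840 + 0.462436 + 0.480410 + 0.415452 = 2.528740

H = 2.5287 bits/symbol


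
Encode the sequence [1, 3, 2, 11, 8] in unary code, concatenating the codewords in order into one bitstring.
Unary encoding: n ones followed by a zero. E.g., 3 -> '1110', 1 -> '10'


Encode each number as n ones followed by a terminating 0:
  1 -> 10 (2 bits)
  3 -> 1110 (4 bits)
  2 -> 110 (3 bits)
  11 -> 111111111110 (12 bits)
  8 -> 111111110 (9 bits)
Total length = 2 + 4 + 3 + 12 + 9 = 30 bits.

Unary([1, 3, 2, 11, 8]) = 101110110111111111110111111110 (30 bits)


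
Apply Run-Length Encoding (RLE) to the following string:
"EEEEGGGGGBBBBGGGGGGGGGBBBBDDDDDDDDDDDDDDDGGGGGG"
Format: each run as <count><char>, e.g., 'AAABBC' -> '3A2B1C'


Scanning runs left to right:
  i=0: run of 'E' x 4 -> '4E'
  i=4: run of 'G' x 5 -> '5G'
  i=9: run of 'B' x 4 -> '4B'
  i=13: run of 'G' x 9 -> '9G'
  i=22: run of 'B' x 4 -> '4B'
  i=26: run of 'D' x 15 -> '15D'
  i=41: run of 'G' x 6 -> '6G'

RLE = 4E5G4B9G4B15D6G


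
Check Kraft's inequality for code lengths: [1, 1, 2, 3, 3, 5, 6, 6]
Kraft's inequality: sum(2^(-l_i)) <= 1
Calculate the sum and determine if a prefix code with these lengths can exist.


Sum = 2^(-1) + 2^(-1) + 2^(-2) + 2^(-3) + 2^(-3) + 2^(-5) + 2^(-6) + 2^(-6)
    = 0.5 + 0.5 + 0.25 + 0.125 + 0.125 + 0.03125 + 0.015625 + 0.015625
    = 100/64 = 1.5625
Since 1.5625 > 1, Kraft's inequality is NOT satisfied.
A prefix code with these lengths CANNOT exist.

Kraft sum = 1.5625. Not satisfied.


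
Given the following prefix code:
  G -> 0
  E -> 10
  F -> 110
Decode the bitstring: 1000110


Decoding step by step:
Bits 10 -> E
Bits 0 -> G
Bits 0 -> G
Bits 110 -> F


Decoded message: EGGF


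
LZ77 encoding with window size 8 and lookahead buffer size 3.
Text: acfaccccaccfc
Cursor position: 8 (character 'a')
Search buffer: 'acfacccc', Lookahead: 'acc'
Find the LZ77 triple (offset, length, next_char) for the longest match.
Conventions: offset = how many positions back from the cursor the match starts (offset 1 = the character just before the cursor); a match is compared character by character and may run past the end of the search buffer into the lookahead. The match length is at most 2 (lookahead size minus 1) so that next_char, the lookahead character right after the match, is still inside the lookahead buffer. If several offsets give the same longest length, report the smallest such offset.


Try each offset into the search buffer:
  offset=1 (pos 7, char 'c'): match length 0
  offset=2 (pos 6, char 'c'): match length 0
  offset=3 (pos 5, char 'c'): match length 0
  offset=4 (pos 4, char 'c'): match length 0
  offset=5 (pos 3, char 'a'): match length 2
  offset=6 (pos 2, char 'f'): match length 0
  offset=7 (pos 1, char 'c'): match length 0
  offset=8 (pos 0, char 'a'): match length 2
Longest match has length 2, found at offsets 5, 8; take the smallest, offset 5.
next_char = character at position 8 + 2 = 10 -> 'c'

Best match: offset=5, length=2 (matching 'ac' starting at position 3)
LZ77 triple: (5, 2, 'c')


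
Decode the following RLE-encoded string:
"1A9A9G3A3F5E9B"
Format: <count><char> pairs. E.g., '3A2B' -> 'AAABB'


Expanding each <count><char> pair:
  1A -> 'A'
  9A -> 'AAAAAAAAA'
  9G -> 'GGGGGGGGG'
  3A -> 'AAA'
  3F -> 'FFF'
  5E -> 'EEEEE'
  9B -> 'BBBBBBBBB'

Decoded = AAAAAAAAAAGGGGGGGGGAAAFFFEEEEEBBBBBBBBB


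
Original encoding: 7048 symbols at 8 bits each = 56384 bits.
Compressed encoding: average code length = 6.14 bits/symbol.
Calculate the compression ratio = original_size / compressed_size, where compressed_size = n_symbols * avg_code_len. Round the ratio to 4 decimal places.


original_size = n_symbols * orig_bits = 7048 * 8 = 56384 bits
compressed_size = n_symbols * avg_code_len = 7048 * 6.14 = 43274.72 bits
ratio = original_size / compressed_size = 56384 / 43274.72 = 1.3029

Compression ratio = 1.3029


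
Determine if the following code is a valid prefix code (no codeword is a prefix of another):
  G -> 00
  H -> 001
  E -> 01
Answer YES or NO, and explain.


Checking each pair (does one codeword prefix another?):
  G='00' vs H='001': prefix -- VIOLATION

NO -- this is NOT a valid prefix code. G (00) is a prefix of H (001).


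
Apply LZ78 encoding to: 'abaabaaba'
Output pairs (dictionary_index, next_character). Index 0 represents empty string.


LZ78 encoding steps:
Dictionary: {0: ''}
Step 1: w='' (idx 0), next='a' -> output (0, 'a'), add 'a' as idx 1
Step 2: w='' (idx 0), next='b' -> output (0, 'b'), add 'b' as idx 2
Step 3: w='a' (idx 1), next='a' -> output (1, 'a'), add 'aa' as idx 3
Step 4: w='b' (idx 2), next='a' -> output (2, 'a'), add 'ba' as idx 4
Step 5: w='a' (idx 1), next='b' -> output (1, 'b'), add 'ab' as idx 5
Step 6: w='a' (idx 1), end of input -> output (1, '')


Encoded: [(0, 'a'), (0, 'b'), (1, 'a'), (2, 'a'), (1, 'b'), (1, '')]


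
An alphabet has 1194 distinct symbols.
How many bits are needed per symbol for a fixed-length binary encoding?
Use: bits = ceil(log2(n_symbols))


log2(1194) = 10.2216
Bracket: 2^10 = 1024 < 1194 <= 2^11 = 2048
So ceil(log2(1194)) = 11

bits = ceil(log2(1194)) = ceil(10.2216) = 11 bits


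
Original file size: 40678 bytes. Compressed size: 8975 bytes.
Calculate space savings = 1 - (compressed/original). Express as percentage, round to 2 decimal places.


ratio = compressed/original = 8975/40678 = 0.220635
savings = 1 - ratio = 1 - 0.220635 = 0.779365
as a percentage: 0.779365 * 100 = 77.94%

Space savings = 1 - 8975/40678 = 77.94%


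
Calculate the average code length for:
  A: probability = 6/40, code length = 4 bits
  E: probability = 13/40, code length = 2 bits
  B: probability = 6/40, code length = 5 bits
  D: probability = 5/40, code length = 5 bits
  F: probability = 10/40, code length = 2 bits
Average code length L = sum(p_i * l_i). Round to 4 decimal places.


Weighted contributions p_i * l_i:
  A: (6/40) * 4 = 24/40
  E: (13/40) * 2 = 26/40
  B: (6/40) * 5 = 30/40
  D: (5/40) * 5 = 25/40
  F: (10/40) * 2 = 20/40
Sum = (24 + 26 + 30 + 25 + 20)/40 = 125/40

L = 125/40 = 3.1250 bits/symbol


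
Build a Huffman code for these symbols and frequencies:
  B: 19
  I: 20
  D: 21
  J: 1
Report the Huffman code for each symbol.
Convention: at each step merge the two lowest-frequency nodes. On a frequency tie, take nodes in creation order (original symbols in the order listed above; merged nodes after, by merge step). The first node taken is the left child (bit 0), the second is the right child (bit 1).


Huffman tree construction:
Step 1: Merge J(1) + B(19) = 20
Step 2: Merge I(20) + (J+B)(20) = 40
Step 3: Merge D(21) + (I+(J+B))(40) = 61
Read each symbol's code off the tree from the root (left child = 0, right child = 1).

Codes:
  B: 111 (length 3)
  I: 10 (length 2)
  D: 0 (length 1)
  J: 110 (length 3)
Average code length: 121/61 = 1.9836 bits/symbol


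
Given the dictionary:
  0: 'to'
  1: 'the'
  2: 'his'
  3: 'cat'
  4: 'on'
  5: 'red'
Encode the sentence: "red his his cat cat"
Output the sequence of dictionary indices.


Look up each word in the dictionary:
  'red' -> 5
  'his' -> 2
  'his' -> 2
  'cat' -> 3
  'cat' -> 3

Encoded: [5, 2, 2, 3, 3]


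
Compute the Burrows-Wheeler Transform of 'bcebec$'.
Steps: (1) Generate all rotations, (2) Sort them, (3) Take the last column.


Rotations (sorted):
  0: $bcebec -> last char: c
  1: bcebec$ -> last char: $
  2: bec$bce -> last char: e
  3: c$bcebe -> last char: e
  4: cebec$b -> last char: b
  5: ebec$bc -> last char: c
  6: ec$bceb -> last char: b


BWT = c$eebcb


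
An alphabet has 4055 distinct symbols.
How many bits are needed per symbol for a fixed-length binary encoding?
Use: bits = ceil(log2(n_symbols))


log2(4055) = 11.9855
Bracket: 2^11 = 2048 < 4055 <= 2^12 = 4096
So ceil(log2(4055)) = 12

bits = ceil(log2(4055)) = ceil(11.9855) = 12 bits


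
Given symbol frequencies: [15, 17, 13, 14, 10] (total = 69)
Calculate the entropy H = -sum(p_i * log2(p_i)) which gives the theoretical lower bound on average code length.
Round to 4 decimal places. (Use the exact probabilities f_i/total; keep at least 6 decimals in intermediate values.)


Per-symbol terms -p_i * log2(p_i) with p_i = f_i/69:
  p = 15/69 = 0.217391: log2(p) = -2.201634, -p*log2(p) = 0.478616
  p = 17/69 = 0.246377: log2(p) = -2.021062, -p*log2(p) = 0.497943
  p = 13/69 = 0.188406: log2(p) = -2.408085, -p*log2(p) = 0.453697
  p = 14/69 = 0.202899: log2(p) = -2.301170, -p*log2(p) = 0.466904
  p = 10/69 = 0.144928: log2(p) = -2.786596, -p*log2(p) = 0.403855
H = 0.478616 + 0.497943 + 0.453697 + 0.466904 + 0.403855 = 2.301015

H = 2.301 bits/symbol


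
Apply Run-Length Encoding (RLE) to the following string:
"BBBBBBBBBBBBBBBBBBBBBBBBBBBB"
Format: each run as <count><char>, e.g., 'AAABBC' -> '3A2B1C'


Scanning runs left to right:
  i=0: run of 'B' x 28 -> '28B'

RLE = 28B


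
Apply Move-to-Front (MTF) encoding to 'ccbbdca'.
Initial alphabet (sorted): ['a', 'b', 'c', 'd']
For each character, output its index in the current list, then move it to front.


MTF encoding:
'c': index 2 in ['a', 'b', 'c', 'd'] -> ['c', 'a', 'b', 'd']
'c': index 0 in ['c', 'a', 'b', 'd'] -> ['c', 'a', 'b', 'd']
'b': index 2 in ['c', 'a', 'b', 'd'] -> ['b', 'c', 'a', 'd']
'b': index 0 in ['b', 'c', 'a', 'd'] -> ['b', 'c', 'a', 'd']
'd': index 3 in ['b', 'c', 'a', 'd'] -> ['d', 'b', 'c', 'a']
'c': index 2 in ['d', 'b', 'c', 'a'] -> ['c', 'd', 'b', 'a']
'a': index 3 in ['c', 'd', 'b', 'a'] -> ['a', 'c', 'd', 'b']


Output: [2, 0, 2, 0, 3, 2, 3]
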